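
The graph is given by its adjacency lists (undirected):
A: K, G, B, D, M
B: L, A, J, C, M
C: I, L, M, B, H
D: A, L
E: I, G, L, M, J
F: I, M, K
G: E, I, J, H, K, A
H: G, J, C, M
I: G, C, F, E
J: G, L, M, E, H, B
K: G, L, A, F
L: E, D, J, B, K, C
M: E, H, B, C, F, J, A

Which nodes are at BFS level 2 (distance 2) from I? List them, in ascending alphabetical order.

A, B, H, J, K, L, M

Level 0: I
Level 1: C, E, F, G
Level 2: A, B, H, J, K, L, M
Level 3: D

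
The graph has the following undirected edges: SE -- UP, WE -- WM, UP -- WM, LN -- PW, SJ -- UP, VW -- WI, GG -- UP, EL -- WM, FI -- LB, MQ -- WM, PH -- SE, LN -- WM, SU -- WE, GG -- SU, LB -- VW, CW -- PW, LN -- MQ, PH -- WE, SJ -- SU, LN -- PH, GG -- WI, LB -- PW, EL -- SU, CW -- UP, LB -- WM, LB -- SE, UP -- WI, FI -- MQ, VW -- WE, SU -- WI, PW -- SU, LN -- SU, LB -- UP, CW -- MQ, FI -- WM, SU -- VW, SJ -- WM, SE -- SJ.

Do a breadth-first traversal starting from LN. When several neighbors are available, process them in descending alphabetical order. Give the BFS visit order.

LN WM SU PW PH MQ WE UP SJ LB FI EL WI VW GG CW SE

Visit LN; enqueue WM, SU, PW, PH, MQ → queue [WM, SU, PW, PH, MQ]
Visit WM; enqueue WE, UP, SJ, LB, FI, EL → queue [SU, PW, PH, MQ, WE, UP, SJ, LB, FI, EL]
Visit SU; enqueue WI, VW, GG → queue [PW, PH, MQ, WE, UP, SJ, LB, FI, EL, WI, VW, GG]
Visit PW; enqueue CW → queue [PH, MQ, WE, UP, SJ, LB, FI, EL, WI, VW, GG, CW]
Visit PH; enqueue SE → queue [MQ, WE, UP, SJ, LB, FI, EL, WI, VW, GG, CW, SE]
Visit MQ → queue [WE, UP, SJ, LB, FI, EL, WI, VW, GG, CW, SE]
Visit WE → queue [UP, SJ, LB, FI, EL, WI, VW, GG, CW, SE]
Visit UP → queue [SJ, LB, FI, EL, WI, VW, GG, CW, SE]
Visit SJ → queue [LB, FI, EL, WI, VW, GG, CW, SE]
Visit LB → queue [FI, EL, WI, VW, GG, CW, SE]
Visit FI → queue [EL, WI, VW, GG, CW, SE]
Visit EL → queue [WI, VW, GG, CW, SE]
Visit WI → queue [VW, GG, CW, SE]
Visit VW → queue [GG, CW, SE]
Visit GG → queue [CW, SE]
Visit CW → queue [SE]
Visit SE → queue []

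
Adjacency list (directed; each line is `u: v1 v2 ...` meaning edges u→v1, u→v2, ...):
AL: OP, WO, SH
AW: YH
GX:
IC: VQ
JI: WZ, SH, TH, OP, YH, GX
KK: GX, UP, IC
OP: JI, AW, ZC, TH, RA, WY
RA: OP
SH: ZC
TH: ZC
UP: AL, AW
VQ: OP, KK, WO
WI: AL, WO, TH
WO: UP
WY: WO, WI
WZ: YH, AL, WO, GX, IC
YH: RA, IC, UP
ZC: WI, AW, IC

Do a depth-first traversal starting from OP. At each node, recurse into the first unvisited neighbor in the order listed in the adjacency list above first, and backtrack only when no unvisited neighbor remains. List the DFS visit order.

Visit OP
OP → JI
JI → WZ
WZ → YH
YH → RA
YH → IC
IC → VQ
VQ → KK
KK → GX
KK → UP
UP → AL
AL → WO
AL → SH
SH → ZC
ZC → WI
WI → TH
ZC → AW
OP → WY

OP → JI → WZ → YH → RA → IC → VQ → KK → GX → UP → AL → WO → SH → ZC → WI → TH → AW → WY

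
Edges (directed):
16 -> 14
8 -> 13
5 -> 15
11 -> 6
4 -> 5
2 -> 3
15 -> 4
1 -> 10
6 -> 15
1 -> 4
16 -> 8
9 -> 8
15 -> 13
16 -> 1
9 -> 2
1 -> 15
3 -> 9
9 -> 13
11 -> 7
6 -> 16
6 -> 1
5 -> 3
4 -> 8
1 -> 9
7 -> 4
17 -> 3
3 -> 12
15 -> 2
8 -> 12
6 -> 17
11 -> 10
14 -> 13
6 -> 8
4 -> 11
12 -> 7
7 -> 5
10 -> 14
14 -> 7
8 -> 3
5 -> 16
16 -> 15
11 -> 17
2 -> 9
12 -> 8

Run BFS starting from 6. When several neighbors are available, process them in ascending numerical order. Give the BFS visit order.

6 -> 1 -> 8 -> 15 -> 16 -> 17 -> 4 -> 9 -> 10 -> 3 -> 12 -> 13 -> 2 -> 14 -> 5 -> 11 -> 7

Visit 6; enqueue 1, 8, 15, 16, 17 → queue [1, 8, 15, 16, 17]
Visit 1; enqueue 4, 9, 10 → queue [8, 15, 16, 17, 4, 9, 10]
Visit 8; enqueue 3, 12, 13 → queue [15, 16, 17, 4, 9, 10, 3, 12, 13]
Visit 15; enqueue 2 → queue [16, 17, 4, 9, 10, 3, 12, 13, 2]
Visit 16; enqueue 14 → queue [17, 4, 9, 10, 3, 12, 13, 2, 14]
Visit 17 → queue [4, 9, 10, 3, 12, 13, 2, 14]
Visit 4; enqueue 5, 11 → queue [9, 10, 3, 12, 13, 2, 14, 5, 11]
Visit 9 → queue [10, 3, 12, 13, 2, 14, 5, 11]
Visit 10 → queue [3, 12, 13, 2, 14, 5, 11]
Visit 3 → queue [12, 13, 2, 14, 5, 11]
Visit 12; enqueue 7 → queue [13, 2, 14, 5, 11, 7]
Visit 13 → queue [2, 14, 5, 11, 7]
Visit 2 → queue [14, 5, 11, 7]
Visit 14 → queue [5, 11, 7]
Visit 5 → queue [11, 7]
Visit 11 → queue [7]
Visit 7 → queue []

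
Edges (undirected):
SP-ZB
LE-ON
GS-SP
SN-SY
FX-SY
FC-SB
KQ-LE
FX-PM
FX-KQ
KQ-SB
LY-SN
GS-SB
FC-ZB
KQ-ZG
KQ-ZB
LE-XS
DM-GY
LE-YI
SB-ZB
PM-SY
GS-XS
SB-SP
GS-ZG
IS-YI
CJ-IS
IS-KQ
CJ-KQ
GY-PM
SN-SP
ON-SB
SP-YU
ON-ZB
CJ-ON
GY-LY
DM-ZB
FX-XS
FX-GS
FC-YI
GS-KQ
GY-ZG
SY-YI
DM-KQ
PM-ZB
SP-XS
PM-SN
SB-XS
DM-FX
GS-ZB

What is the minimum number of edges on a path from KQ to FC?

Level 0: KQ
Level 1: CJ, DM, FX, GS, IS, LE, SB, ZB, ZG
Level 2: FC, GY, ON, PM, SP, SY, XS, YI
Level 3: LY, SN, YU
FC first appears at level 2.

2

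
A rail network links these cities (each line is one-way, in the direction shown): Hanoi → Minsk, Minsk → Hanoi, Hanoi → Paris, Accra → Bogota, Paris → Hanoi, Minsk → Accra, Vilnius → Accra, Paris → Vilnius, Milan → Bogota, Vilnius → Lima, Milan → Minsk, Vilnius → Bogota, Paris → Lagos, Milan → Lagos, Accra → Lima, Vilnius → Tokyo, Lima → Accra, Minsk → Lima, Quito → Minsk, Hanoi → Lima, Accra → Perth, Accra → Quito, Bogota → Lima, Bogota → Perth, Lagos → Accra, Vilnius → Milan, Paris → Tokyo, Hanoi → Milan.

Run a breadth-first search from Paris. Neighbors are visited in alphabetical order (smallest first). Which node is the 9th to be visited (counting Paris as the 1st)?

Accra

Visit Paris; enqueue Hanoi, Lagos, Tokyo, Vilnius → queue [Hanoi, Lagos, Tokyo, Vilnius]
Visit Hanoi; enqueue Lima, Milan, Minsk → queue [Lagos, Tokyo, Vilnius, Lima, Milan, Minsk]
Visit Lagos; enqueue Accra → queue [Tokyo, Vilnius, Lima, Milan, Minsk, Accra]
Visit Tokyo → queue [Vilnius, Lima, Milan, Minsk, Accra]
Visit Vilnius; enqueue Bogota → queue [Lima, Milan, Minsk, Accra, Bogota]
Visit Lima → queue [Milan, Minsk, Accra, Bogota]
Visit Milan → queue [Minsk, Accra, Bogota]
Visit Minsk → queue [Accra, Bogota]
Visit Accra; enqueue Perth, Quito → queue [Bogota, Perth, Quito]
Visit Bogota → queue [Perth, Quito]
Visit Perth → queue [Quito]
Visit Quito → queue []

Visit order: Paris, Hanoi, Lagos, Tokyo, Vilnius, Lima, Milan, Minsk, Accra, Bogota, Perth, Quito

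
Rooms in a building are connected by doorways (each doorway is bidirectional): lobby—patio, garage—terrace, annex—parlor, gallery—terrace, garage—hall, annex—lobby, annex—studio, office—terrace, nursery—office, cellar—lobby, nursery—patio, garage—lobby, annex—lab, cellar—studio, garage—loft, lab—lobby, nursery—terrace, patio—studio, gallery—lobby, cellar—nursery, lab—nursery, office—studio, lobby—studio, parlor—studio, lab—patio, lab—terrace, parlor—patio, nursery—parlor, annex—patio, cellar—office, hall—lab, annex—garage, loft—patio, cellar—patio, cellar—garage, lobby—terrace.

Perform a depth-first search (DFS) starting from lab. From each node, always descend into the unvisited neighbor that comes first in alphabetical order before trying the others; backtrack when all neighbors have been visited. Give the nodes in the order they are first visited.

lab, annex, garage, cellar, lobby, gallery, terrace, nursery, office, studio, parlor, patio, loft, hall

Visit lab
lab → annex
annex → garage
garage → cellar
cellar → lobby
lobby → gallery
gallery → terrace
terrace → nursery
nursery → office
office → studio
studio → parlor
parlor → patio
patio → loft
garage → hall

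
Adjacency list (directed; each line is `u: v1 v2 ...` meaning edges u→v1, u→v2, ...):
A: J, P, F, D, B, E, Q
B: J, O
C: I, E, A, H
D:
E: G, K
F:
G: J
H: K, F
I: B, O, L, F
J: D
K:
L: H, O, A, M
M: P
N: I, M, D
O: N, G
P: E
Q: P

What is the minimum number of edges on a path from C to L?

2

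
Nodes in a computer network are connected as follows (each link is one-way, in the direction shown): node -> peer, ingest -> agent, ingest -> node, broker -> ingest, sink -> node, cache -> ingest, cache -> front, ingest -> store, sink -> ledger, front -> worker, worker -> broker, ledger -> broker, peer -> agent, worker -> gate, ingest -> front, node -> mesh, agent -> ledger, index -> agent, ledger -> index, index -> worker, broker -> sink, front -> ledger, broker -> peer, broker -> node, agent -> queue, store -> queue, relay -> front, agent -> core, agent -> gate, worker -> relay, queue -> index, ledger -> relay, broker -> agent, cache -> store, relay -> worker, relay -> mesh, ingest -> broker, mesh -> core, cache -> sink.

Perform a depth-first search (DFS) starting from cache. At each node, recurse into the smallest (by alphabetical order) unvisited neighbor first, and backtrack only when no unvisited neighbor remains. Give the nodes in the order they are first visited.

Visit cache
cache → front
front → ledger
ledger → broker
broker → agent
agent → core
agent → gate
agent → queue
queue → index
index → worker
worker → relay
relay → mesh
broker → ingest
ingest → node
node → peer
ingest → store
broker → sink

cache, front, ledger, broker, agent, core, gate, queue, index, worker, relay, mesh, ingest, node, peer, store, sink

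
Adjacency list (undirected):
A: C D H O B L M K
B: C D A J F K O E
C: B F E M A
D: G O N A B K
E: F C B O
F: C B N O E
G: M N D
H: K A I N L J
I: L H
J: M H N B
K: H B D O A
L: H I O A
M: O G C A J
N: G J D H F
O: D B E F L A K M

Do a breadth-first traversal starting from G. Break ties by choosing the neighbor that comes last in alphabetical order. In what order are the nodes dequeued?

Visit G; enqueue N, M, D → queue [N, M, D]
Visit N; enqueue J, H, F → queue [M, D, J, H, F]
Visit M; enqueue O, C, A → queue [D, J, H, F, O, C, A]
Visit D; enqueue K, B → queue [J, H, F, O, C, A, K, B]
Visit J → queue [H, F, O, C, A, K, B]
Visit H; enqueue L, I → queue [F, O, C, A, K, B, L, I]
Visit F; enqueue E → queue [O, C, A, K, B, L, I, E]
Visit O → queue [C, A, K, B, L, I, E]
Visit C → queue [A, K, B, L, I, E]
Visit A → queue [K, B, L, I, E]
Visit K → queue [B, L, I, E]
Visit B → queue [L, I, E]
Visit L → queue [I, E]
Visit I → queue [E]
Visit E → queue []

G, N, M, D, J, H, F, O, C, A, K, B, L, I, E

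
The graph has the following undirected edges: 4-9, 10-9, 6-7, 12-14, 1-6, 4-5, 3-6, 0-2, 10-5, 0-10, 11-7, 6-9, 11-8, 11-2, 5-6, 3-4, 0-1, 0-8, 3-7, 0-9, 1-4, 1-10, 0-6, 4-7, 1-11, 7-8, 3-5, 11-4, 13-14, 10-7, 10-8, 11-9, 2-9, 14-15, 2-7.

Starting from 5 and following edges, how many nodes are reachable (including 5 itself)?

BFS from 5 visits: 5, 3, 4, 6, 10, 7, 1, 9, 11, 0, 8, 2
Reachable nodes: 12 of 16 total.

12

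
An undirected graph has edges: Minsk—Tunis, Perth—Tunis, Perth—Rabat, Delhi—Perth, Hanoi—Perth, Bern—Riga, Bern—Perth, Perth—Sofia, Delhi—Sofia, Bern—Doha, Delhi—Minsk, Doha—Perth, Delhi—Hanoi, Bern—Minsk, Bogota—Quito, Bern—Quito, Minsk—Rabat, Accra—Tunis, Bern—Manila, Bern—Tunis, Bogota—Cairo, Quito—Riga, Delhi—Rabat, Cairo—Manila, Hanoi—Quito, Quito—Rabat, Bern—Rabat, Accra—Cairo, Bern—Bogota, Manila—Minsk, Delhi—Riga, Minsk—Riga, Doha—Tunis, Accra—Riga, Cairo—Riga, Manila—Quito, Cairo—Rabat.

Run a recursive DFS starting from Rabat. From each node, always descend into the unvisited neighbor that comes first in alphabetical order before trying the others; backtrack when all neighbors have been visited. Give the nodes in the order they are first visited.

Rabat -> Bern -> Bogota -> Cairo -> Accra -> Riga -> Delhi -> Hanoi -> Perth -> Doha -> Tunis -> Minsk -> Manila -> Quito -> Sofia

Visit Rabat
Rabat → Bern
Bern → Bogota
Bogota → Cairo
Cairo → Accra
Accra → Riga
Riga → Delhi
Delhi → Hanoi
Hanoi → Perth
Perth → Doha
Doha → Tunis
Tunis → Minsk
Minsk → Manila
Manila → Quito
Perth → Sofia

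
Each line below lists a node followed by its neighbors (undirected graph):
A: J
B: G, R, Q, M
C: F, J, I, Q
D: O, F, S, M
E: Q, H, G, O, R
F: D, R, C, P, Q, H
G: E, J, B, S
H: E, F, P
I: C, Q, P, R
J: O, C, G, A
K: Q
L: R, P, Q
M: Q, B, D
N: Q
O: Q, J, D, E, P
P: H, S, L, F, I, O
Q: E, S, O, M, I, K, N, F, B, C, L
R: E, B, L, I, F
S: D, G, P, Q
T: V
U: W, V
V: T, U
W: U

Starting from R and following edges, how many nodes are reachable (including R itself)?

19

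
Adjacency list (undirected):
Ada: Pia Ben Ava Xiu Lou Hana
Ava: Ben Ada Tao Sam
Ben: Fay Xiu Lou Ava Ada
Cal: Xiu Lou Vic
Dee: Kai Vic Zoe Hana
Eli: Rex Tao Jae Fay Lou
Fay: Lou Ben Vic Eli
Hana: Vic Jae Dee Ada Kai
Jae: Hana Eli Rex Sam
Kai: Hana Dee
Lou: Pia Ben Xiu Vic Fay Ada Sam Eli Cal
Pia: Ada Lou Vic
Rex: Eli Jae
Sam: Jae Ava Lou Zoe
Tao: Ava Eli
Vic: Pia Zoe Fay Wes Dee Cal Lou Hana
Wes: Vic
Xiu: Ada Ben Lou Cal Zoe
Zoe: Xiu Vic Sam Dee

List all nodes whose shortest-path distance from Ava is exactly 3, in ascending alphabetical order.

Level 0: Ava
Level 1: Ada, Ben, Sam, Tao
Level 2: Eli, Fay, Hana, Jae, Lou, Pia, Xiu, Zoe
Level 3: Cal, Dee, Kai, Rex, Vic
Level 4: Wes

Cal, Dee, Kai, Rex, Vic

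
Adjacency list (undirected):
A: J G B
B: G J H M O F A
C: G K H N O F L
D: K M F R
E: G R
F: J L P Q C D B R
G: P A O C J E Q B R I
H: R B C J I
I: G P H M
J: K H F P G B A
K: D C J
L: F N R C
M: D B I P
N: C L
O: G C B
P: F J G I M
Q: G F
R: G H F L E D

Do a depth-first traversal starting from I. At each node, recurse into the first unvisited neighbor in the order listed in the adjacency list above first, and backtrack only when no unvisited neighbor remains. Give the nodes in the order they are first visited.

I, G, P, F, J, K, D, M, B, H, R, L, N, C, O, E, A, Q

Visit I
I → G
G → P
P → F
F → J
J → K
K → D
D → M
M → B
B → H
H → R
R → L
L → N
N → C
C → O
R → E
B → A
F → Q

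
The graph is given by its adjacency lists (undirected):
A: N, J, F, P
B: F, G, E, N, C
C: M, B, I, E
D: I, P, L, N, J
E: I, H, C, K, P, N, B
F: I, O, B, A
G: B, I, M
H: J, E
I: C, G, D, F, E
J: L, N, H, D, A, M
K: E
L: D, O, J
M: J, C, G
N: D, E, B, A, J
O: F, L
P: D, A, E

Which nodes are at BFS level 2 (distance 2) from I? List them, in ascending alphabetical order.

Level 0: I
Level 1: C, D, E, F, G
Level 2: A, B, H, J, K, L, M, N, O, P

A, B, H, J, K, L, M, N, O, P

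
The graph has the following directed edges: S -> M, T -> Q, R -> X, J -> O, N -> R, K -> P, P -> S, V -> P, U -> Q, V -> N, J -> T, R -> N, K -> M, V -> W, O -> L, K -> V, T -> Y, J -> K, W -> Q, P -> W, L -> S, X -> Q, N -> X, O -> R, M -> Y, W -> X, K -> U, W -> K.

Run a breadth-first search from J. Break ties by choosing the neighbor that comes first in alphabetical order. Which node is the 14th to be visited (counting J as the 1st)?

Visit J; enqueue K, O, T → queue [K, O, T]
Visit K; enqueue M, P, U, V → queue [O, T, M, P, U, V]
Visit O; enqueue L, R → queue [T, M, P, U, V, L, R]
Visit T; enqueue Q, Y → queue [M, P, U, V, L, R, Q, Y]
Visit M → queue [P, U, V, L, R, Q, Y]
Visit P; enqueue S, W → queue [U, V, L, R, Q, Y, S, W]
Visit U → queue [V, L, R, Q, Y, S, W]
Visit V; enqueue N → queue [L, R, Q, Y, S, W, N]
Visit L → queue [R, Q, Y, S, W, N]
Visit R; enqueue X → queue [Q, Y, S, W, N, X]
Visit Q → queue [Y, S, W, N, X]
Visit Y → queue [S, W, N, X]
Visit S → queue [W, N, X]
Visit W → queue [N, X]
Visit N → queue [X]
Visit X → queue []

Visit order: J, K, O, T, M, P, U, V, L, R, Q, Y, S, W, N, X

W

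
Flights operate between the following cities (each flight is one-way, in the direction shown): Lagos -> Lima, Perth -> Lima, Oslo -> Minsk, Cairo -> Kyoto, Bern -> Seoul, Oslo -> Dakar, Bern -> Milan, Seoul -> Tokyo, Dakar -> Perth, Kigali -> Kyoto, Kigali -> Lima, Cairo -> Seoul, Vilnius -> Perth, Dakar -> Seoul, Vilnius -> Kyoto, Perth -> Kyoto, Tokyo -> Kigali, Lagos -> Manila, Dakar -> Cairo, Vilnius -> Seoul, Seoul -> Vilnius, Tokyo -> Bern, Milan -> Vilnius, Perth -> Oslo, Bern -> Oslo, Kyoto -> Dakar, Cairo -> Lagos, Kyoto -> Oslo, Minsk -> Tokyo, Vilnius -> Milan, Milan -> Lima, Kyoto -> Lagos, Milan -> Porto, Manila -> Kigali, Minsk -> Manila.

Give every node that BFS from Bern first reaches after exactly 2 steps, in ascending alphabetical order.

Dakar, Lima, Minsk, Porto, Tokyo, Vilnius

Level 0: Bern
Level 1: Milan, Oslo, Seoul
Level 2: Dakar, Lima, Minsk, Porto, Tokyo, Vilnius
Level 3: Cairo, Kigali, Kyoto, Manila, Perth
Level 4: Lagos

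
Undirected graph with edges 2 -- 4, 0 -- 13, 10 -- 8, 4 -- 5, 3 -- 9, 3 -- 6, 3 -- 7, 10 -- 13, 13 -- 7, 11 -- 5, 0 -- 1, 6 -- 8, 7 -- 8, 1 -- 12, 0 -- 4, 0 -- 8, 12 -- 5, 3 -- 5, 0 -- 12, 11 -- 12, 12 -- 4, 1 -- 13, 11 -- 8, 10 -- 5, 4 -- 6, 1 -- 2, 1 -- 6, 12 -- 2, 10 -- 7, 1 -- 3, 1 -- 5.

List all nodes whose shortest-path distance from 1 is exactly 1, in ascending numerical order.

Level 0: 1
Level 1: 0, 2, 3, 5, 6, 12, 13
Level 2: 4, 7, 8, 9, 10, 11

0, 2, 3, 5, 6, 12, 13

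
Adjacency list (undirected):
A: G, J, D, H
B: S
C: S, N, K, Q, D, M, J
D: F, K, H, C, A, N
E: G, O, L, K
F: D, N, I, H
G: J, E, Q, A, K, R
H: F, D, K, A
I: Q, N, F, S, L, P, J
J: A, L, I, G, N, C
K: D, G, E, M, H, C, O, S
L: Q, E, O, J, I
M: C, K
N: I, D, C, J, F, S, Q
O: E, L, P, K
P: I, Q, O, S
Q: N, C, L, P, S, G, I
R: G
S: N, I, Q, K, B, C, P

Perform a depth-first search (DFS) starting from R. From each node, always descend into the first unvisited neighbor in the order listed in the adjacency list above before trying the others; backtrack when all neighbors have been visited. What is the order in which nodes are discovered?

R, G, J, A, D, F, N, I, Q, C, S, K, E, O, L, P, M, H, B

Visit R
R → G
G → J
J → A
A → D
D → F
F → N
N → I
I → Q
Q → C
C → S
S → K
K → E
E → O
O → L
O → P
K → M
K → H
S → B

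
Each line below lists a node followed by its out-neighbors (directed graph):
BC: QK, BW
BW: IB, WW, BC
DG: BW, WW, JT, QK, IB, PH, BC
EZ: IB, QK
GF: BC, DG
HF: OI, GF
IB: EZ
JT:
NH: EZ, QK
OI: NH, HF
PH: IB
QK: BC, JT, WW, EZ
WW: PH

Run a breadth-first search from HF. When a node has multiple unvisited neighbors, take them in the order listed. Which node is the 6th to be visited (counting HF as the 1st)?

DG

Visit HF; enqueue OI, GF → queue [OI, GF]
Visit OI; enqueue NH → queue [GF, NH]
Visit GF; enqueue BC, DG → queue [NH, BC, DG]
Visit NH; enqueue EZ, QK → queue [BC, DG, EZ, QK]
Visit BC; enqueue BW → queue [DG, EZ, QK, BW]
Visit DG; enqueue WW, JT, IB, PH → queue [EZ, QK, BW, WW, JT, IB, PH]
Visit EZ → queue [QK, BW, WW, JT, IB, PH]
Visit QK → queue [BW, WW, JT, IB, PH]
Visit BW → queue [WW, JT, IB, PH]
Visit WW → queue [JT, IB, PH]
Visit JT → queue [IB, PH]
Visit IB → queue [PH]
Visit PH → queue []

Visit order: HF, OI, GF, NH, BC, DG, EZ, QK, BW, WW, JT, IB, PH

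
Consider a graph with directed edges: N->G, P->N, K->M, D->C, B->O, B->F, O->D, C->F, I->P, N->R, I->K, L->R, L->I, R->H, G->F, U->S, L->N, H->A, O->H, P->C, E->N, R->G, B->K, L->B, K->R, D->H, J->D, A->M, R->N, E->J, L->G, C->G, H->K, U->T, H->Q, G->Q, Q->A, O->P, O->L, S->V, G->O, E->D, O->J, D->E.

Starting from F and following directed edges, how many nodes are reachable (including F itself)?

1

BFS from F visits: F
Reachable nodes: 1 of 22 total.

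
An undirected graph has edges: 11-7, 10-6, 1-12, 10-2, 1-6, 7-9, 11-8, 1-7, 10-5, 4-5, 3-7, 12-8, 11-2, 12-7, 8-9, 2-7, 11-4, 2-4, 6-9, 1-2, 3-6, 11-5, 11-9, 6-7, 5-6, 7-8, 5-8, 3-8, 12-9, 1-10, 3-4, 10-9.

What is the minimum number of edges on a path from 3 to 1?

2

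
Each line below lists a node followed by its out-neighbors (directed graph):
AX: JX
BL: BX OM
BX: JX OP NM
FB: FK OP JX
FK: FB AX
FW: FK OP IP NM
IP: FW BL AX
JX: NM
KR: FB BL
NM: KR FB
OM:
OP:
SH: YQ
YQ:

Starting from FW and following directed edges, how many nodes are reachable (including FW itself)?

BFS from FW visits: FW, FK, IP, NM, OP, AX, FB, BL, KR, JX, BX, OM
Reachable nodes: 12 of 14 total.

12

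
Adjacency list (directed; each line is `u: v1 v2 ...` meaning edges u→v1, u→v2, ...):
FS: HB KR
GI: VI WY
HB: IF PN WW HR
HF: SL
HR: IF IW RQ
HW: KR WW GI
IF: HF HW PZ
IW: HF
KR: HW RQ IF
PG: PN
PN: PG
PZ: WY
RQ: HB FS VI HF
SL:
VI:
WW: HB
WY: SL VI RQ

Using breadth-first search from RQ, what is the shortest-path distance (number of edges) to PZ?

3

Level 0: RQ
Level 1: FS, HB, HF, VI
Level 2: HR, IF, KR, PN, SL, WW
Level 3: HW, IW, PG, PZ
Level 4: GI, WY
PZ first appears at level 3.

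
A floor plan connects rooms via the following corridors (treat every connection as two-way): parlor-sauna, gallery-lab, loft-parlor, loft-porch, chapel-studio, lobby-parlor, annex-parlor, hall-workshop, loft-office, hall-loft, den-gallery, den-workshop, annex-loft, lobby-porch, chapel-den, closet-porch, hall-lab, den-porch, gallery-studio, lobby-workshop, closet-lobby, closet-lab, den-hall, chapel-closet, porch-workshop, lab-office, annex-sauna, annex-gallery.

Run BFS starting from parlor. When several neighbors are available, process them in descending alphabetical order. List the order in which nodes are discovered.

parlor, sauna, loft, lobby, annex, porch, office, hall, workshop, closet, gallery, den, lab, chapel, studio

Visit parlor; enqueue sauna, loft, lobby, annex → queue [sauna, loft, lobby, annex]
Visit sauna → queue [loft, lobby, annex]
Visit loft; enqueue porch, office, hall → queue [lobby, annex, porch, office, hall]
Visit lobby; enqueue workshop, closet → queue [annex, porch, office, hall, workshop, closet]
Visit annex; enqueue gallery → queue [porch, office, hall, workshop, closet, gallery]
Visit porch; enqueue den → queue [office, hall, workshop, closet, gallery, den]
Visit office; enqueue lab → queue [hall, workshop, closet, gallery, den, lab]
Visit hall → queue [workshop, closet, gallery, den, lab]
Visit workshop → queue [closet, gallery, den, lab]
Visit closet; enqueue chapel → queue [gallery, den, lab, chapel]
Visit gallery; enqueue studio → queue [den, lab, chapel, studio]
Visit den → queue [lab, chapel, studio]
Visit lab → queue [chapel, studio]
Visit chapel → queue [studio]
Visit studio → queue []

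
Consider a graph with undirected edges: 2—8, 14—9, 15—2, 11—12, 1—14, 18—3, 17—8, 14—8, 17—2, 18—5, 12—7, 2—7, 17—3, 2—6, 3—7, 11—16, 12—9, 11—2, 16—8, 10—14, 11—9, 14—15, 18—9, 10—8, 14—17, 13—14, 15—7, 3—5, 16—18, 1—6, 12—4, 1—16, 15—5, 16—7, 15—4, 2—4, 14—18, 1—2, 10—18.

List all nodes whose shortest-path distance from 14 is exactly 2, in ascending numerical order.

Level 0: 14
Level 1: 1, 8, 9, 10, 13, 15, 17, 18
Level 2: 2, 3, 4, 5, 6, 7, 11, 12, 16

2, 3, 4, 5, 6, 7, 11, 12, 16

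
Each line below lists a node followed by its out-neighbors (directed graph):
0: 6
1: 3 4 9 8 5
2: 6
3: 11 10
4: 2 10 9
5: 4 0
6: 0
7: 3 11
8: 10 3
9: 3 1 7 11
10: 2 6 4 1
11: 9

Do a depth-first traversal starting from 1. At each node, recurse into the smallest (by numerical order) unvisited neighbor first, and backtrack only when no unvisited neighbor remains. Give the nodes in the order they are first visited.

1 3 10 2 6 0 4 9 7 11 5 8

Visit 1
1 → 3
3 → 10
10 → 2
2 → 6
6 → 0
10 → 4
4 → 9
9 → 7
7 → 11
1 → 5
1 → 8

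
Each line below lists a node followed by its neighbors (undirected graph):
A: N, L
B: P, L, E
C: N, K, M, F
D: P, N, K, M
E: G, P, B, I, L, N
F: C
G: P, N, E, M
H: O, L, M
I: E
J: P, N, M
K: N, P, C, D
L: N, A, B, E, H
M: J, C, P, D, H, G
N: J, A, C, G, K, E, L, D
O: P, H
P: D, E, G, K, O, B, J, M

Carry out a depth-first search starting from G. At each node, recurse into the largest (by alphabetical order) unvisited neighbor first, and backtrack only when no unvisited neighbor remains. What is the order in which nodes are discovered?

G -> P -> O -> H -> M -> J -> N -> L -> E -> I -> B -> A -> K -> D -> C -> F

Visit G
G → P
P → O
O → H
H → M
M → J
J → N
N → L
L → E
E → I
E → B
L → A
N → K
K → D
K → C
C → F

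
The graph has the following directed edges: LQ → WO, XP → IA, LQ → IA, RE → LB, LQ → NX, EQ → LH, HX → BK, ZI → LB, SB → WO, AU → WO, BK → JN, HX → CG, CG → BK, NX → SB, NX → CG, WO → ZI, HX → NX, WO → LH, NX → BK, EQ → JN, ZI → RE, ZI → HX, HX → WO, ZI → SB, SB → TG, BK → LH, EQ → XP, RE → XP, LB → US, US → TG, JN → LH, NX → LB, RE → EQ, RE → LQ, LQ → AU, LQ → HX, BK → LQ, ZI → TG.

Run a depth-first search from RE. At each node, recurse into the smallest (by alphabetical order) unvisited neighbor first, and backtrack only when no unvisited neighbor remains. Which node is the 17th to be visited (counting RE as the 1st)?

NX

Visit RE
RE → EQ
EQ → JN
JN → LH
EQ → XP
XP → IA
RE → LB
LB → US
US → TG
RE → LQ
LQ → AU
AU → WO
WO → ZI
ZI → HX
HX → BK
HX → CG
HX → NX
NX → SB

Visit order: RE, EQ, JN, LH, XP, IA, LB, US, TG, LQ, AU, WO, ZI, HX, BK, CG, NX, SB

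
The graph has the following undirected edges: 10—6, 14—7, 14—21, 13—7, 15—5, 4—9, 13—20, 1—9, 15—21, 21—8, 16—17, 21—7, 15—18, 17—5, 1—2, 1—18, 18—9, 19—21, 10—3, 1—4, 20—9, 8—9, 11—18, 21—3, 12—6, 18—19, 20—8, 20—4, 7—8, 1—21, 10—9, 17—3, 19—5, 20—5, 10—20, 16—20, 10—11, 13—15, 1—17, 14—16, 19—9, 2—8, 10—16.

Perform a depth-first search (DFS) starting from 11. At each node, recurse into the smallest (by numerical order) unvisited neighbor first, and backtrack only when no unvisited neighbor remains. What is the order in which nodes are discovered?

11, 10, 3, 17, 1, 2, 8, 7, 13, 15, 5, 19, 9, 4, 20, 16, 14, 21, 18, 6, 12

Visit 11
11 → 10
10 → 3
3 → 17
17 → 1
1 → 2
2 → 8
8 → 7
7 → 13
13 → 15
15 → 5
5 → 19
19 → 9
9 → 4
4 → 20
20 → 16
16 → 14
14 → 21
9 → 18
10 → 6
6 → 12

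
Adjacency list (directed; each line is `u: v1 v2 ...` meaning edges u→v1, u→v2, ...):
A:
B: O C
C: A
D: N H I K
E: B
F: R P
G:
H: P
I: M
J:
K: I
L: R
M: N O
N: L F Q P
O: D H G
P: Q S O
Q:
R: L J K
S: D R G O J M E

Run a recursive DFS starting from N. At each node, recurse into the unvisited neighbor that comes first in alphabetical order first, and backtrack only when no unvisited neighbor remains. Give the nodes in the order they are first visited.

N, F, P, O, D, H, I, M, K, G, Q, S, E, B, C, A, J, R, L

Visit N
N → F
F → P
P → O
O → D
D → H
D → I
I → M
D → K
O → G
P → Q
P → S
S → E
E → B
B → C
C → A
S → J
S → R
R → L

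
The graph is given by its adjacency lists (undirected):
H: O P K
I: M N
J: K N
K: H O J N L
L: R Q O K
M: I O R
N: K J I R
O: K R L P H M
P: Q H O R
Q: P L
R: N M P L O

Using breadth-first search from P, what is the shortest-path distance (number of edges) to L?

2

Level 0: P
Level 1: H, O, Q, R
Level 2: K, L, M, N
Level 3: I, J
L first appears at level 2.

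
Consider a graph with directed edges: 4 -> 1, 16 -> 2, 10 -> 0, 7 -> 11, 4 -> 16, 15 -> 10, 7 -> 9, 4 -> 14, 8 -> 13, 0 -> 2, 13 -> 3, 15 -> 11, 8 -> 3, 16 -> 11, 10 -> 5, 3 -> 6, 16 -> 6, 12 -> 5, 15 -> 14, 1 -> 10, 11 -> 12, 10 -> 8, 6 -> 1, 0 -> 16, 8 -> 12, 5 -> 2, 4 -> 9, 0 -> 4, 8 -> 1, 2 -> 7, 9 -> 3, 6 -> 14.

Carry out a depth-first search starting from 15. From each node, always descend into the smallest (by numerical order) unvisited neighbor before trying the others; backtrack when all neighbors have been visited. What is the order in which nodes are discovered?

15 10 0 2 7 9 3 6 1 14 11 12 5 4 16 8 13

Visit 15
15 → 10
10 → 0
0 → 2
2 → 7
7 → 9
9 → 3
3 → 6
6 → 1
6 → 14
7 → 11
11 → 12
12 → 5
0 → 4
4 → 16
10 → 8
8 → 13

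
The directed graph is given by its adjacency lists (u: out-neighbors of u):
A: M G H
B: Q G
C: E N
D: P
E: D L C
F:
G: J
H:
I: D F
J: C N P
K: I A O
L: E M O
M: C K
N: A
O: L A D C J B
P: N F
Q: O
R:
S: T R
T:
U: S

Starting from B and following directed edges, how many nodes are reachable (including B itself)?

17

BFS from B visits: B, Q, G, O, J, L, A, D, C, N, P, E, M, H, F, K, I
Reachable nodes: 17 of 21 total.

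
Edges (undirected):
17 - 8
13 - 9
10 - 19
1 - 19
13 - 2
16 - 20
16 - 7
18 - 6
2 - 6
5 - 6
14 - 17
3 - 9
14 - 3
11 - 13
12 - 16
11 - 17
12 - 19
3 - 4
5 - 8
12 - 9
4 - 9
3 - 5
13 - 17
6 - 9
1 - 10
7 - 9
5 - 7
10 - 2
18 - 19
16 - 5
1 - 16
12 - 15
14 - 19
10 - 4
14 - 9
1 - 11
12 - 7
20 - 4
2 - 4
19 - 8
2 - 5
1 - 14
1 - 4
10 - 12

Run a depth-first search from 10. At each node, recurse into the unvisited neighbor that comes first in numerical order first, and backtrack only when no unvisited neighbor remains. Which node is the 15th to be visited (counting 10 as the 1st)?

Visit 10
10 → 1
1 → 4
4 → 2
2 → 5
5 → 3
3 → 9
9 → 6
6 → 18
18 → 19
19 → 8
8 → 17
17 → 11
11 → 13
17 → 14
19 → 12
12 → 7
7 → 16
16 → 20
12 → 15

Visit order: 10, 1, 4, 2, 5, 3, 9, 6, 18, 19, 8, 17, 11, 13, 14, 12, 7, 16, 20, 15

14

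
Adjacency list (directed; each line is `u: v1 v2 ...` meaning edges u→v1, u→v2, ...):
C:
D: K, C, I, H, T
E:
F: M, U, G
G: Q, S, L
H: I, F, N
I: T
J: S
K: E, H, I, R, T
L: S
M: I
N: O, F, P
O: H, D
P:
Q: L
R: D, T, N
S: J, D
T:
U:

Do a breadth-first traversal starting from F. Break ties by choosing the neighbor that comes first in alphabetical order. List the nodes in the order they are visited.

F, G, M, U, L, Q, S, I, D, J, T, C, H, K, N, E, R, O, P

Visit F; enqueue G, M, U → queue [G, M, U]
Visit G; enqueue L, Q, S → queue [M, U, L, Q, S]
Visit M; enqueue I → queue [U, L, Q, S, I]
Visit U → queue [L, Q, S, I]
Visit L → queue [Q, S, I]
Visit Q → queue [S, I]
Visit S; enqueue D, J → queue [I, D, J]
Visit I; enqueue T → queue [D, J, T]
Visit D; enqueue C, H, K → queue [J, T, C, H, K]
Visit J → queue [T, C, H, K]
Visit T → queue [C, H, K]
Visit C → queue [H, K]
Visit H; enqueue N → queue [K, N]
Visit K; enqueue E, R → queue [N, E, R]
Visit N; enqueue O, P → queue [E, R, O, P]
Visit E → queue [R, O, P]
Visit R → queue [O, P]
Visit O → queue [P]
Visit P → queue []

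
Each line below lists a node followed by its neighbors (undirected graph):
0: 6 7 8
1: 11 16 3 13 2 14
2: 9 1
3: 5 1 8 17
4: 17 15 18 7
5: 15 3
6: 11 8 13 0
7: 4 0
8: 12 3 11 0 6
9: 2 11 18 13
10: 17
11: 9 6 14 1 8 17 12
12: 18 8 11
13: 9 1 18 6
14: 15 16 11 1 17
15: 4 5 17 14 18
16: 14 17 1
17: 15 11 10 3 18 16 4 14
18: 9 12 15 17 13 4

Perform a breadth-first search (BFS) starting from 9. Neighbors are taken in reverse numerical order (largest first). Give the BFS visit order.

Visit 9; enqueue 18, 13, 11, 2 → queue [18, 13, 11, 2]
Visit 18; enqueue 17, 15, 12, 4 → queue [13, 11, 2, 17, 15, 12, 4]
Visit 13; enqueue 6, 1 → queue [11, 2, 17, 15, 12, 4, 6, 1]
Visit 11; enqueue 14, 8 → queue [2, 17, 15, 12, 4, 6, 1, 14, 8]
Visit 2 → queue [17, 15, 12, 4, 6, 1, 14, 8]
Visit 17; enqueue 16, 10, 3 → queue [15, 12, 4, 6, 1, 14, 8, 16, 10, 3]
Visit 15; enqueue 5 → queue [12, 4, 6, 1, 14, 8, 16, 10, 3, 5]
Visit 12 → queue [4, 6, 1, 14, 8, 16, 10, 3, 5]
Visit 4; enqueue 7 → queue [6, 1, 14, 8, 16, 10, 3, 5, 7]
Visit 6; enqueue 0 → queue [1, 14, 8, 16, 10, 3, 5, 7, 0]
Visit 1 → queue [14, 8, 16, 10, 3, 5, 7, 0]
Visit 14 → queue [8, 16, 10, 3, 5, 7, 0]
Visit 8 → queue [16, 10, 3, 5, 7, 0]
Visit 16 → queue [10, 3, 5, 7, 0]
Visit 10 → queue [3, 5, 7, 0]
Visit 3 → queue [5, 7, 0]
Visit 5 → queue [7, 0]
Visit 7 → queue [0]
Visit 0 → queue []

9 18 13 11 2 17 15 12 4 6 1 14 8 16 10 3 5 7 0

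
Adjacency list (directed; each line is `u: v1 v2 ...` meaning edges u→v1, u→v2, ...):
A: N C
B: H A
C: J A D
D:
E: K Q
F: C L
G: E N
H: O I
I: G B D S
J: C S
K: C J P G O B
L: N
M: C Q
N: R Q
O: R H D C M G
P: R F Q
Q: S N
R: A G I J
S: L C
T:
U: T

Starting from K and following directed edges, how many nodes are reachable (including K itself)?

BFS from K visits: K, C, J, P, G, O, B, A, D, S, R, F, Q, E, N, H, M, L, I
Reachable nodes: 19 of 21 total.

19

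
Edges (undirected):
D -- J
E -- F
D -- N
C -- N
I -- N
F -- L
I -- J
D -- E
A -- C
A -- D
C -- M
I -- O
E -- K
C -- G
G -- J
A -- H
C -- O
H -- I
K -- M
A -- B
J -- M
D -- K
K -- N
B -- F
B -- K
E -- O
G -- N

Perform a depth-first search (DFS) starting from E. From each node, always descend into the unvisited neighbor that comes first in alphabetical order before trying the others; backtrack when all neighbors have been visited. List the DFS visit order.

E -> D -> A -> B -> F -> L -> K -> M -> C -> G -> J -> I -> H -> N -> O

Visit E
E → D
D → A
A → B
B → F
F → L
B → K
K → M
M → C
C → G
G → J
J → I
I → H
I → N
I → O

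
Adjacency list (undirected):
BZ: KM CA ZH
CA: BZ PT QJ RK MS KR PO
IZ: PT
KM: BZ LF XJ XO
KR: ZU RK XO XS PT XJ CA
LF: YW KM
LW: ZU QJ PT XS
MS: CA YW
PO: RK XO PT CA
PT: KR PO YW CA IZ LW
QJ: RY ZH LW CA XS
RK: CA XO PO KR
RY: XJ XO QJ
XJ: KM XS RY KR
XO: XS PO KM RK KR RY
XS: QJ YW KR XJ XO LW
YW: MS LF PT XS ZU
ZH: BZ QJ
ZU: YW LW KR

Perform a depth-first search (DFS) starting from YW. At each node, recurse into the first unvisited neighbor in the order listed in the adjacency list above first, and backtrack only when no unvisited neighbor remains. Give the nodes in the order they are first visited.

Visit YW
YW → MS
MS → CA
CA → BZ
BZ → KM
KM → LF
KM → XJ
XJ → XS
XS → QJ
QJ → RY
RY → XO
XO → PO
PO → RK
RK → KR
KR → ZU
ZU → LW
LW → PT
PT → IZ
QJ → ZH

YW → MS → CA → BZ → KM → LF → XJ → XS → QJ → RY → XO → PO → RK → KR → ZU → LW → PT → IZ → ZH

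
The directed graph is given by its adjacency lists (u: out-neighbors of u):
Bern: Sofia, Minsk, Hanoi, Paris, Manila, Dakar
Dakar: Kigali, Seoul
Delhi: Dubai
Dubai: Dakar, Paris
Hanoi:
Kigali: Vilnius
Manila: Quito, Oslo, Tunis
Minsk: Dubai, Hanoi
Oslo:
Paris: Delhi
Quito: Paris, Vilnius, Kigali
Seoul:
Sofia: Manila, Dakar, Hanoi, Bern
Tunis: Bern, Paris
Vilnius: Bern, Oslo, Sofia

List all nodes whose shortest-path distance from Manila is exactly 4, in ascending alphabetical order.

Dubai, Seoul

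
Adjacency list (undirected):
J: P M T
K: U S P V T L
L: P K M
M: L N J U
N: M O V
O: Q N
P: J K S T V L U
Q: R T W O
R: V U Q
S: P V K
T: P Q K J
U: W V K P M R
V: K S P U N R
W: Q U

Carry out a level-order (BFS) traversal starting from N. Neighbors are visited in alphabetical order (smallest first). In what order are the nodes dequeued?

N, M, O, V, J, L, U, Q, K, P, R, S, T, W

Visit N; enqueue M, O, V → queue [M, O, V]
Visit M; enqueue J, L, U → queue [O, V, J, L, U]
Visit O; enqueue Q → queue [V, J, L, U, Q]
Visit V; enqueue K, P, R, S → queue [J, L, U, Q, K, P, R, S]
Visit J; enqueue T → queue [L, U, Q, K, P, R, S, T]
Visit L → queue [U, Q, K, P, R, S, T]
Visit U; enqueue W → queue [Q, K, P, R, S, T, W]
Visit Q → queue [K, P, R, S, T, W]
Visit K → queue [P, R, S, T, W]
Visit P → queue [R, S, T, W]
Visit R → queue [S, T, W]
Visit S → queue [T, W]
Visit T → queue [W]
Visit W → queue []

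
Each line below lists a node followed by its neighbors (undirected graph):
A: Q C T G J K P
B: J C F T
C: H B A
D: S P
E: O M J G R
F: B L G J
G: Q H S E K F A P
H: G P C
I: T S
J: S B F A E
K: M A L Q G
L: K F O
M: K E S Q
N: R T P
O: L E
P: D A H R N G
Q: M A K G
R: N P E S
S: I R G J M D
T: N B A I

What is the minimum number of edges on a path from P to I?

3

Level 0: P
Level 1: A, D, G, H, N, R
Level 2: C, E, F, J, K, Q, S, T
Level 3: B, I, L, M, O
I first appears at level 3.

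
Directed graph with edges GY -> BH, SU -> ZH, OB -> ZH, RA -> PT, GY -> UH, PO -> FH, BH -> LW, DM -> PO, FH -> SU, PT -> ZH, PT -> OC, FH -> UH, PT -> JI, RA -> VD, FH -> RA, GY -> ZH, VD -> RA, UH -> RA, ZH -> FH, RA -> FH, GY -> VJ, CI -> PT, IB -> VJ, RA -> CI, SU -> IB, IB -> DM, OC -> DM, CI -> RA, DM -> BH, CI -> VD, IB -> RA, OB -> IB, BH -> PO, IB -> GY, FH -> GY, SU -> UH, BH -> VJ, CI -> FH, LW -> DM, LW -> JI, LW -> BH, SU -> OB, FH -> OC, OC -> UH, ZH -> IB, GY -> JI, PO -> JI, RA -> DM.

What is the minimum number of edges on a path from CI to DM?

Level 0: CI
Level 1: FH, PT, RA, VD
Level 2: DM, GY, JI, OC, SU, UH, ZH
Level 3: BH, IB, OB, PO, VJ
Level 4: LW
DM first appears at level 2.

2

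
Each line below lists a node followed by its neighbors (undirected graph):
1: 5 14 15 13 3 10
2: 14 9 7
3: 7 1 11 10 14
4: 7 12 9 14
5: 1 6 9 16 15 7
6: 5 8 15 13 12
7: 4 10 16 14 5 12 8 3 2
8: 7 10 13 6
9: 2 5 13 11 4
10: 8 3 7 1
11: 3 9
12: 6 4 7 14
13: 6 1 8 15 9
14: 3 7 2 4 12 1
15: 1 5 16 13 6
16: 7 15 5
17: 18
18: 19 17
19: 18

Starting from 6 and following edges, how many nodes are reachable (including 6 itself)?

16

BFS from 6 visits: 6, 5, 8, 15, 13, 12, 1, 9, 16, 7, 10, 4, 14, 3, 2, 11
Reachable nodes: 16 of 19 total.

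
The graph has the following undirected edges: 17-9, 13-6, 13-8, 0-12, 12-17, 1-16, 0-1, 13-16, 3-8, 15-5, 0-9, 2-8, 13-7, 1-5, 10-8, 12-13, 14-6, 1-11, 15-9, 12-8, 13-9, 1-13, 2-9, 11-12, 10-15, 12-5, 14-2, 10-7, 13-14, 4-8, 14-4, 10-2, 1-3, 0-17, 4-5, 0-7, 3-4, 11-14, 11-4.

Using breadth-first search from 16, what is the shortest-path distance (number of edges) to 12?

Level 0: 16
Level 1: 1, 13
Level 2: 0, 3, 5, 6, 7, 8, 9, 11, 12, 14
Level 3: 2, 4, 10, 15, 17
12 first appears at level 2.

2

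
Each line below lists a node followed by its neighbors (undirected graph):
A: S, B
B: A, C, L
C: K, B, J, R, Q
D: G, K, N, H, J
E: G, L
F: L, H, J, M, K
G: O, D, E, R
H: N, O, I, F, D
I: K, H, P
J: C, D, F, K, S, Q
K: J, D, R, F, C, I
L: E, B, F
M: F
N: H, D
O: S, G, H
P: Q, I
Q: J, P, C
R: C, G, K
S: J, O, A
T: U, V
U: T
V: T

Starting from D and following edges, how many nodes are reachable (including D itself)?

19

BFS from D visits: D, N, K, J, H, G, R, I, F, C, S, Q, O, E, P, M, L, B, A
Reachable nodes: 19 of 22 total.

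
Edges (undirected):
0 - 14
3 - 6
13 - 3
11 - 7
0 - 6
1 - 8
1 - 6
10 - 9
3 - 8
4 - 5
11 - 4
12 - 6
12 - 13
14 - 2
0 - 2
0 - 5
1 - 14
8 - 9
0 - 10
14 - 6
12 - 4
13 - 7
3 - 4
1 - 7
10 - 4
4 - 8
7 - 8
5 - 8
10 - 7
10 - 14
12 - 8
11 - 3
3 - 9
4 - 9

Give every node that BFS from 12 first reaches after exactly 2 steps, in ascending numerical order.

Level 0: 12
Level 1: 4, 6, 8, 13
Level 2: 0, 1, 3, 5, 7, 9, 10, 11, 14
Level 3: 2

0, 1, 3, 5, 7, 9, 10, 11, 14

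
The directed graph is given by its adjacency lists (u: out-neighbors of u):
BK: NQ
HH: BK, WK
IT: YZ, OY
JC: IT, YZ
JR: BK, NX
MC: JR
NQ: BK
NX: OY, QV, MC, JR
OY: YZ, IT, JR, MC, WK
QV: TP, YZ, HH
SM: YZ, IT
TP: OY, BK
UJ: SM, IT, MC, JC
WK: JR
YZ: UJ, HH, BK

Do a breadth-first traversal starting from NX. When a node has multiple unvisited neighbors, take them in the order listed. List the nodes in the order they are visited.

NX -> OY -> QV -> MC -> JR -> YZ -> IT -> WK -> TP -> HH -> BK -> UJ -> NQ -> SM -> JC

Visit NX; enqueue OY, QV, MC, JR → queue [OY, QV, MC, JR]
Visit OY; enqueue YZ, IT, WK → queue [QV, MC, JR, YZ, IT, WK]
Visit QV; enqueue TP, HH → queue [MC, JR, YZ, IT, WK, TP, HH]
Visit MC → queue [JR, YZ, IT, WK, TP, HH]
Visit JR; enqueue BK → queue [YZ, IT, WK, TP, HH, BK]
Visit YZ; enqueue UJ → queue [IT, WK, TP, HH, BK, UJ]
Visit IT → queue [WK, TP, HH, BK, UJ]
Visit WK → queue [TP, HH, BK, UJ]
Visit TP → queue [HH, BK, UJ]
Visit HH → queue [BK, UJ]
Visit BK; enqueue NQ → queue [UJ, NQ]
Visit UJ; enqueue SM, JC → queue [NQ, SM, JC]
Visit NQ → queue [SM, JC]
Visit SM → queue [JC]
Visit JC → queue []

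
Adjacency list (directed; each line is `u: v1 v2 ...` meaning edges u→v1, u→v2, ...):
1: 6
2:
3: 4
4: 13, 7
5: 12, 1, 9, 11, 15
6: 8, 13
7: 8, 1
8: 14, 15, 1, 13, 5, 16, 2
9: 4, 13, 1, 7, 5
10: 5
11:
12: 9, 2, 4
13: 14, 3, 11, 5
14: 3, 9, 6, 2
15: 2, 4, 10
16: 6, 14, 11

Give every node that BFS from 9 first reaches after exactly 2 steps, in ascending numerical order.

Level 0: 9
Level 1: 1, 4, 5, 7, 13
Level 2: 3, 6, 8, 11, 12, 14, 15
Level 3: 2, 10, 16

3, 6, 8, 11, 12, 14, 15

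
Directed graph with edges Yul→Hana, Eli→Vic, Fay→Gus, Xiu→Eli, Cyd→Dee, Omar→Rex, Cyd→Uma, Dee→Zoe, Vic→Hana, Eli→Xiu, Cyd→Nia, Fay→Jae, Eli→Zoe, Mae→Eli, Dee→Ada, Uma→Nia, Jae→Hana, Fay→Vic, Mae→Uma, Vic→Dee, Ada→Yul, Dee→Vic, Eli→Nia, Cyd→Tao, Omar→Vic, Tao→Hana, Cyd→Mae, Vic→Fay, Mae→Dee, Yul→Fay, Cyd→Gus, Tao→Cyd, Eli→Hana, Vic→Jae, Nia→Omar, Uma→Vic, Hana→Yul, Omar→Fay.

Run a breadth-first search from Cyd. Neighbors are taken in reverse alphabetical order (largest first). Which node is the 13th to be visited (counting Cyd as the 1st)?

Ada

Visit Cyd; enqueue Uma, Tao, Nia, Mae, Gus, Dee → queue [Uma, Tao, Nia, Mae, Gus, Dee]
Visit Uma; enqueue Vic → queue [Tao, Nia, Mae, Gus, Dee, Vic]
Visit Tao; enqueue Hana → queue [Nia, Mae, Gus, Dee, Vic, Hana]
Visit Nia; enqueue Omar → queue [Mae, Gus, Dee, Vic, Hana, Omar]
Visit Mae; enqueue Eli → queue [Gus, Dee, Vic, Hana, Omar, Eli]
Visit Gus → queue [Dee, Vic, Hana, Omar, Eli]
Visit Dee; enqueue Zoe, Ada → queue [Vic, Hana, Omar, Eli, Zoe, Ada]
Visit Vic; enqueue Jae, Fay → queue [Hana, Omar, Eli, Zoe, Ada, Jae, Fay]
Visit Hana; enqueue Yul → queue [Omar, Eli, Zoe, Ada, Jae, Fay, Yul]
Visit Omar; enqueue Rex → queue [Eli, Zoe, Ada, Jae, Fay, Yul, Rex]
Visit Eli; enqueue Xiu → queue [Zoe, Ada, Jae, Fay, Yul, Rex, Xiu]
Visit Zoe → queue [Ada, Jae, Fay, Yul, Rex, Xiu]
Visit Ada → queue [Jae, Fay, Yul, Rex, Xiu]
Visit Jae → queue [Fay, Yul, Rex, Xiu]
Visit Fay → queue [Yul, Rex, Xiu]
Visit Yul → queue [Rex, Xiu]
Visit Rex → queue [Xiu]
Visit Xiu → queue []

Visit order: Cyd, Uma, Tao, Nia, Mae, Gus, Dee, Vic, Hana, Omar, Eli, Zoe, Ada, Jae, Fay, Yul, Rex, Xiu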